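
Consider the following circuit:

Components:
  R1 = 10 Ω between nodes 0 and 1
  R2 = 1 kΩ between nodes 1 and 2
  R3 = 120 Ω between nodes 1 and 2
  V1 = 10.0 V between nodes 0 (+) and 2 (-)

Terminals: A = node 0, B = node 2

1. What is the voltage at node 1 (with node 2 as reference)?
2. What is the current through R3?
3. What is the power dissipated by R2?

Nodal analysis, taking node 2 as the 0 V reference.
Source V1 fixes V_0 = 10 V.
KCL at each unknown node (sum of currents leaving = 0; resistances in Ω):
  Node 1: (V_1 - 10)/10 + (V_1 - 0)/1000 + (V_1 - 0)/120 = 0
Collecting terms: 0.1093 × V_1 = 1  =>  V_1 = 9.146 V
Part 1:
  Read off the nodal solution: V_1 = 9.146 V
Part 2:
  I_R3 = (V_1 - V_2)/R3 = (9.146 - 0)/120 = 0.07622 A
  Magnitude: I_R3 = 0.07622 A
Part 3:
  I_R2 = (V_1 - V_2)/R2 = (9.146 - 0)/1000 = 0.009146 A
  P_R2 = I_R2² × R2 = (0.009146)² × 1000 = 0.08366 W

Final answers:
1. V_1 = 9.146 V
2. I_R3 = 0.07622 A
3. P_R2 = 0.08366 W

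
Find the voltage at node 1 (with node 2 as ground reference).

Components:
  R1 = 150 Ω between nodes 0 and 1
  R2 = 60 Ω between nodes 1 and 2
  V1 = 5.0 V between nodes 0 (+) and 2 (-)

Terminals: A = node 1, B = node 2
Nodal analysis, taking node 2 as the 0 V reference.
Source V1 fixes V_0 = 5 V.
KCL at each unknown node (sum of currents leaving = 0; resistances in Ω):
  Node 1: (V_1 - 5)/150 + (V_1 - 0)/60 = 0
Collecting terms: 0.02333 × V_1 = 0.03333  =>  V_1 = 1.429 V
The requested potential is V_1 = 1.429 V.

Final answer: V_1 = 1.429 V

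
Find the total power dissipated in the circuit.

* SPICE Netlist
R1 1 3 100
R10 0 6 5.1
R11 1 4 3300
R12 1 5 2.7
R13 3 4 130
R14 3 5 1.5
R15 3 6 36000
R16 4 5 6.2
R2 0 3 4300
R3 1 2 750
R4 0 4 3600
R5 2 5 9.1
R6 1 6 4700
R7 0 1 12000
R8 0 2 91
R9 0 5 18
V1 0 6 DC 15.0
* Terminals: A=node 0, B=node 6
Nodal analysis, taking node 6 as the 0 V reference.
Source V1 fixes V_0 = 15 V.
KCL at each unknown node (sum of currents leaving = 0; resistances in Ω):
  Node 1: (V_1 - V_3)/100 + (V_1 - V_2)/750 + (V_1 - 0)/4700 + (V_1 - 15)/12000 + (V_1 - V_4)/3300 + (V_1 - V_5)/2.7 = 0
  Node 2: (V_2 - V_1)/750 + (V_2 - V_5)/9.1 + (V_2 - 15)/91 = 0
  Node 3: (V_3 - V_1)/100 + (V_3 - 15)/4300 + (V_3 - V_4)/130 + (V_3 - V_5)/1.5 + (V_3 - 0)/36000 = 0
  Node 4: (V_4 - 15)/3600 + (V_4 - V_1)/3300 + (V_4 - V_3)/130 + (V_4 - V_5)/6.2 = 0
  Node 5: (V_5 - V_2)/9.1 + (V_5 - 15)/18 + (V_5 - V_1)/2.7 + (V_5 - V_3)/1.5 + (V_5 - V_4)/6.2 = 0
Collecting terms (coefficients in siemens):
  0.3823·V_1 - 0.001333·V_2 - 0.01·V_3 - 0.000303·V_4 - 0.3704·V_5 = 0.00125
  0.1222·V_2 - 0.001333·V_1 - 0.1099·V_5 = 0.1648
  0.6846·V_3 - 0.01·V_1 - 0.007692·V_4 - 0.6667·V_5 = 0.003488
  0.1696·V_4 - 0.000303·V_1 - 0.007692·V_3 - 0.1613·V_5 = 0.004167
  1.364·V_5 - 0.3704·V_1 - 0.1099·V_2 - 0.6667·V_3 - 0.1613·V_4 = 0.8333
Solving these 5 simultaneous equations (Gaussian elimination) gives:
  V_1 = 14.94 V, V_2 = 14.95 V, V_3 = 14.94 V, V_4 = 14.95 V
  V_5 = 14.95 V
Power in each resistor, P = (ΔV)²/R:
  P_R1 = (14.94 - 14.94)²/100 = 0.0000005774 W
  P_R2 = (15 - 14.94)²/4300 = 0.0000007035 W
  P_R3 = (14.94 - 14.95)²/750 = 0.0000002288 W
  P_R4 = (15 - 14.95)²/3600 = 0.0000008175 W
  P_R5 = (14.95 - 14.95)²/9.1 = 0.000002523 W
  P_R6 = (14.94 - 0)²/4700 = 0.04747 W
  P_R7 = (15 - 14.94)²/12000 = 0.0000003266 W
  P_R8 = (15 - 14.95)²/91 = 0.00002693 W
  P_R9 = (15 - 14.95)²/18 = 0.0001638 W
  P_R10 = (15 - 0)²/5.1 = 44.12 W
  P_R11 = (14.94 - 14.95)²/3300 = 0.00000002113 W
  P_R12 = (14.94 - 14.95)²/2.7 = 0.00002556 W
  P_R13 = (14.94 - 14.95)²/130 = 0.000000004336 W
  P_R14 = (14.94 - 14.95)²/1.5 = 0.000000335 W
  P_R15 = (14.94 - 0)²/36000 = 0.006204 W
  P_R16 = (14.95 - 14.95)²/6.2 = 0.0000000002837 W
P_total = P_R1 + P_R2 + P_R3 + P_R4 + P_R5 + P_R6 + P_R7 + P_R8 + P_R9 + P_R10 + P_R11 + P_R12 + P_R13 + P_R14 + P_R15 + P_R16 = 44.17 W

Final answer: 44.17 W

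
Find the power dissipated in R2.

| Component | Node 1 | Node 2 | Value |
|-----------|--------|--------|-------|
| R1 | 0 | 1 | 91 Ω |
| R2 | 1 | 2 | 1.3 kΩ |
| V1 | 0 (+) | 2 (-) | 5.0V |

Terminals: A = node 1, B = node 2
Nodal analysis, taking node 2 as the 0 V reference.
Source V1 fixes V_0 = 5 V.
KCL at each unknown node (sum of currents leaving = 0; resistances in Ω):
  Node 1: (V_1 - 5)/91 + (V_1 - 0)/1300 = 0
Collecting terms: 0.01176 × V_1 = 0.05495  =>  V_1 = 4.673 V
I_R2 = (V_1 - V_2)/R2 = (4.673 - 0)/1300 = 0.003595 A
P_R2 = I_R2² × R2 = (0.003595)² × 1300 = 0.0168 W

Final answer: 0.0168 W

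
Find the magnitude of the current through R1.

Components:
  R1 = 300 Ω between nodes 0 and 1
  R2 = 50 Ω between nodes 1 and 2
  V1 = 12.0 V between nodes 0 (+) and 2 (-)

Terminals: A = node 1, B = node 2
Nodal analysis, taking node 2 as the 0 V reference.
Source V1 fixes V_0 = 12 V.
KCL at each unknown node (sum of currents leaving = 0; resistances in Ω):
  Node 1: (V_1 - 12)/300 + (V_1 - 0)/50 = 0
Collecting terms: 0.02333 × V_1 = 0.04  =>  V_1 = 1.714 V
I_R1 = (V_0 - V_1)/R1 = (12 - 1.714)/300 = 0.03429 A
|I_R1| = 0.03429 A

Final answer: |I_R1| = 0.03429 A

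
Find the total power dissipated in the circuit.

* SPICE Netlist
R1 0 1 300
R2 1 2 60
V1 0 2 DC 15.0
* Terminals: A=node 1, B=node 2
Nodal analysis, taking node 2 as the 0 V reference.
Source V1 fixes V_0 = 15 V.
KCL at each unknown node (sum of currents leaving = 0; resistances in Ω):
  Node 1: (V_1 - 15)/300 + (V_1 - 0)/60 = 0
Collecting terms: 0.02 × V_1 = 0.05  =>  V_1 = 2.5 V
Power in each resistor, P = (ΔV)²/R:
  P_R1 = (15 - 2.5)²/300 = 0.5208 W
  P_R2 = (2.5 - 0)²/60 = 0.1042 W
P_total = P_R1 + P_R2 = 0.625 W

Final answer: 0.625 W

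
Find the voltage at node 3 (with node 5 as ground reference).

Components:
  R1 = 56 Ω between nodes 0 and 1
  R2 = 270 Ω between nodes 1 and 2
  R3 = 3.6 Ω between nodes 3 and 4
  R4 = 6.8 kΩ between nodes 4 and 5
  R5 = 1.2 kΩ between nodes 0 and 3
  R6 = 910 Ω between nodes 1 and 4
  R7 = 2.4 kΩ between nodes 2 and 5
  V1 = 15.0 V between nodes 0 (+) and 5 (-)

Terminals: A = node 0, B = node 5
Nodal analysis, taking node 5 as the 0 V reference.
Source V1 fixes V_0 = 15 V.
KCL at each unknown node (sum of currents leaving = 0; resistances in Ω):
  Node 1: (V_1 - 15)/56 + (V_1 - V_2)/270 + (V_1 - V_4)/910 = 0
  Node 2: (V_2 - V_1)/270 + (V_2 - 0)/2400 = 0
  Node 3: (V_3 - V_4)/3.6 + (V_3 - 15)/1200 = 0
  Node 4: (V_4 - V_3)/3.6 + (V_4 - 0)/6800 + (V_4 - V_1)/910 = 0
Collecting terms (coefficients in siemens):
  0.02266·V_1 - 0.003704·V_2 - 0.001099·V_4 = 0.2679
  0.00412·V_2 - 0.003704·V_1 = 0
  0.2786·V_3 - 0.2778·V_4 = 0.0125
  0.279·V_4 - 0.001099·V_1 - 0.2778·V_3 = 0
Solving these 4 simultaneous equations (Gaussian elimination) gives:
  V_1 = 14.64 V, V_2 = 13.16 V, V_3 = 13.75 V, V_4 = 13.75 V
The requested potential is V_3 = 13.75 V.

Final answer: V_3 = 13.75 V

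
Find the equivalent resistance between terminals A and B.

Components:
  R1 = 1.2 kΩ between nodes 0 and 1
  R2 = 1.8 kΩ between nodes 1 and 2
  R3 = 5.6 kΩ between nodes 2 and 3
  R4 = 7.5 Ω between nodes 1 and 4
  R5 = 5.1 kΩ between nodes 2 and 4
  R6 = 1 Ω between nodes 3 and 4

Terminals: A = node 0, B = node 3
The network is not a plain series/parallel combination. Inject a 1 A test current into terminal A (node 0) and return it from terminal B (node 3); then R_eq = V_A / (1 A).
Nodal analysis, taking node 3 as the 0 V reference.
Current source I_test pushes 1 A into node 0 and draws it out of node 3.
KCL at each unknown node (sum of currents leaving = 0; resistances in Ω):
  Node 0: (V_0 - V_1)/1200 - 1 = 0
  Node 1: (V_1 - V_0)/1200 + (V_1 - V_2)/1800 + (V_1 - V_4)/7.5 = 0
  Node 2: (V_2 - V_1)/1800 + (V_2 - 0)/5600 + (V_2 - V_4)/5100 = 0
  Node 4: (V_4 - V_1)/7.5 + (V_4 - V_2)/5100 + (V_4 - 0)/1 = 0
Collecting terms (coefficients in siemens):
  0.0008333·V_0 - 0.0008333·V_1 = 1
  0.1347·V_1 - 0.0008333·V_0 - 0.0005556·V_2 - 0.1333·V_4 = 0
  0.0009302·V_2 - 0.0005556·V_1 - 0.0001961·V_4 = 0
  1.134·V_4 - 0.1333·V_1 - 0.0001961·V_2 = 0
Solving these 4 simultaneous equations (Gaussian elimination) gives:
  V_0 = 1208 V, V_1 = 8.486 V, V_2 = 5.279 V, V_4 = 0.9991 V
R_eq = V_0 / 1 A = 1208 Ω = 1.208 kΩ

Final answer: 1.208 kΩ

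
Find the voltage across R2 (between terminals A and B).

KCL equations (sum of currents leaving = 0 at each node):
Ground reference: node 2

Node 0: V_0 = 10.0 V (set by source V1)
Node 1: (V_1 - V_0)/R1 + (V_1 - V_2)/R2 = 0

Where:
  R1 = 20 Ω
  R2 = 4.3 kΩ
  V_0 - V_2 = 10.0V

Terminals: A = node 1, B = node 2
R1 and R2 are in series across V1 (node 0 → node 1 → node 2), and the output A–B is taken across R2, so this is a voltage divider.
Series current: I = V1/(R1 + R2) = 10/(20 + 4300) = 10/4320 = 0.002315 A
V_R2 = I × R2 = V1 × R2/(R1 + R2) = 10 × 4300/4320 = 9.954 V

Final answer: 9.954 V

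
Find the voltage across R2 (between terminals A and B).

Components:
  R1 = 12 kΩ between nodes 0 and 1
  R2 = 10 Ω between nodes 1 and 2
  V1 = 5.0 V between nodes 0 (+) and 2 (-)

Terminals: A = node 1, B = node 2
R1 and R2 are in series across V1 (node 0 → node 1 → node 2), and the output A–B is taken across R2, so this is a voltage divider.
Series current: I = V1/(R1 + R2) = 5/(12000 + 10) = 5/12010 = 0.0004163 A
V_R2 = I × R2 = V1 × R2/(R1 + R2) = 5 × 10/12010 = 0.004163 V

Final answer: 0.004163 V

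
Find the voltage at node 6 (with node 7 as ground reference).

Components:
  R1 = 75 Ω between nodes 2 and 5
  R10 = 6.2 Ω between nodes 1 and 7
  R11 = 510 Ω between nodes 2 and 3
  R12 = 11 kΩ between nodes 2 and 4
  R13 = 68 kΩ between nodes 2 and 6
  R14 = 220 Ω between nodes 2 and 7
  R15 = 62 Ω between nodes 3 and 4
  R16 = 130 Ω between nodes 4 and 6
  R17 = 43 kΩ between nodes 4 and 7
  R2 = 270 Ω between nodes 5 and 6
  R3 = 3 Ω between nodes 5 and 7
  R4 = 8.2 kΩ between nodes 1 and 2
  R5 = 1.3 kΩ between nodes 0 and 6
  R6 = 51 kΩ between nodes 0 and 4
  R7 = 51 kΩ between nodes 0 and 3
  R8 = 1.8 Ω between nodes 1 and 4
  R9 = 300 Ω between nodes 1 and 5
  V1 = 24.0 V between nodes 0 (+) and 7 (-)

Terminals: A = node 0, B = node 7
Nodal analysis, taking node 7 as the 0 V reference.
Source V1 fixes V_0 = 24 V.
KCL at each unknown node (sum of currents leaving = 0; resistances in Ω):
  Node 1: (V_1 - V_2)/8200 + (V_1 - V_4)/1.8 + (V_1 - V_5)/300 + (V_1 - 0)/6.2 = 0
  Node 2: (V_2 - V_5)/75 + (V_2 - V_1)/8200 + (V_2 - V_3)/510 + (V_2 - V_4)/11000 + (V_2 - V_6)/68000 + (V_2 - 0)/220 = 0
  Node 3: (V_3 - 24)/51000 + (V_3 - V_2)/510 + (V_3 - V_4)/62 = 0
  Node 4: (V_4 - 24)/51000 + (V_4 - V_1)/1.8 + (V_4 - V_2)/11000 + (V_4 - V_3)/62 + (V_4 - V_6)/130 + (V_4 - 0)/43000 = 0
  Node 5: (V_5 - V_2)/75 + (V_5 - V_6)/270 + (V_5 - 0)/3 + (V_5 - V_1)/300 = 0
  Node 6: (V_6 - V_5)/270 + (V_6 - 24)/1300 + (V_6 - V_2)/68000 + (V_6 - V_4)/130 = 0
Collecting terms (coefficients in siemens):
  0.7203·V_1 - 0.000122·V_2 - 0.5556·V_4 - 0.003333·V_5 = 0
  0.02007·V_2 - 0.000122·V_1 - 0.001961·V_3 - 0.00009091·V_4 - 0.01333·V_5 - 0.00001471·V_6 = 0
  0.01811·V_3 - 0.001961·V_2 - 0.01613·V_4 = 0.0004706
  0.5795·V_4 - 0.5556·V_1 - 0.00009091·V_2 - 0.01613·V_3 - 0.007692·V_6 = 0.0004706
  0.3537·V_5 - 0.003333·V_1 - 0.01333·V_2 - 0.003704·V_6 = 0
  0.01218·V_6 - 0.00001471·V_2 - 0.007692·V_4 - 0.003704·V_5 = 0.01846
Solving these 6 simultaneous equations (Gaussian elimination) gives:
  V_1 = 0.07434 V, V_2 = 0.02534 V, V_3 = 0.1145 V, V_4 = 0.09627 V
  V_5 = 0.01822 V, V_6 = 1.582 V
The requested potential is V_6 = 1.582 V.

Final answer: V_6 = 1.582 V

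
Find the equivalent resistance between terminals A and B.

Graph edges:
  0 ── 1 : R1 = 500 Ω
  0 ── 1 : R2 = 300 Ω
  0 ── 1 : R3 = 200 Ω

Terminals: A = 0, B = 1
Reduce the network between node 0 (A) and node 1 (B) by series/parallel combination:
  Rp1 = R1 ‖ R2 ‖ R3 (parallel, all between nodes 0 and 1) = 1/(1/500 + 1/300 + 1/200) = 96.77 Ω
R_eq = 96.77 Ω

Final answer: 96.77 Ω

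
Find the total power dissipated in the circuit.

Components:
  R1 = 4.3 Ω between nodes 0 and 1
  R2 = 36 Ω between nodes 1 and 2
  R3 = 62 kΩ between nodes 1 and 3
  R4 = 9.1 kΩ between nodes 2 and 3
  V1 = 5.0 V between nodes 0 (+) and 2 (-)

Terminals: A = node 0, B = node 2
Nodal analysis, taking node 2 as the 0 V reference.
Source V1 fixes V_0 = 5 V.
KCL at each unknown node (sum of currents leaving = 0; resistances in Ω):
  Node 1: (V_1 - 5)/4.3 + (V_1 - 0)/36 + (V_1 - V_3)/62000 = 0
  Node 3: (V_3 - V_1)/62000 + (V_3 - 0)/9100 = 0
Collecting terms (coefficients in siemens):
  0.2604·V_1 - 0.00001613·V_3 = 1.163
  0.000126·V_3 - 0.00001613·V_1 = 0
Determinant D = (0.2604)(0.000126) - (-0.00001613)(-0.00001613) = 0.00003281
V_1 = [(1.163)(0.000126) - (-0.00001613)(0)]/D = 4.466 V
V_3 = [(0.2604)(0) - (1.163)(-0.00001613)]/D = 0.5716 V
Power in each resistor, P = (ΔV)²/R:
  P_R1 = (5 - 4.466)²/4.3 = 0.06625 W
  P_R2 = (4.466 - 0)²/36 = 0.5541 W
  P_R3 = (4.466 - 0.5716)²/62000 = 0.0002446 W
  P_R4 = (0 - 0.5716)²/9100 = 0.00003591 W
P_total = P_R1 + P_R2 + P_R3 + P_R4 = 0.6206 W

Final answer: 0.6206 W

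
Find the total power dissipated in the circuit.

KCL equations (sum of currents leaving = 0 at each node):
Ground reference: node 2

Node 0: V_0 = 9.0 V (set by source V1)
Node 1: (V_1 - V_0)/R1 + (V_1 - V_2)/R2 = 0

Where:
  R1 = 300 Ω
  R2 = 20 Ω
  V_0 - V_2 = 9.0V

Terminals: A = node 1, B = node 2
Nodal analysis, taking node 2 as the 0 V reference.
Source V1 fixes V_0 = 9 V.
KCL at each unknown node (sum of currents leaving = 0; resistances in Ω):
  Node 1: (V_1 - 9)/300 + (V_1 - 0)/20 = 0
Collecting terms: 0.05333 × V_1 = 0.03  =>  V_1 = 0.5625 V
Power in each resistor, P = (ΔV)²/R:
  P_R1 = (9 - 0.5625)²/300 = 0.2373 W
  P_R2 = (0.5625 - 0)²/20 = 0.01582 W
P_total = P_R1 + P_R2 = 0.2531 W

Final answer: 0.2531 W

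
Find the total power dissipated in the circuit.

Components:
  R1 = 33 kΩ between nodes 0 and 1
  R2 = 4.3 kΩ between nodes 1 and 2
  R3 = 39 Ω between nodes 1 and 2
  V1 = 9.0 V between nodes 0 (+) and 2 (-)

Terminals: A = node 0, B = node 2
Nodal analysis, taking node 2 as the 0 V reference.
Source V1 fixes V_0 = 9 V.
KCL at each unknown node (sum of currents leaving = 0; resistances in Ω):
  Node 1: (V_1 - 9)/33000 + (V_1 - 0)/4300 + (V_1 - 0)/39 = 0
Collecting terms: 0.0259 × V_1 = 0.0002727  =>  V_1 = 0.01053 V
Power in each resistor, P = (ΔV)²/R:
  P_R1 = (9 - 0.01053)²/33000 = 0.002449 W
  P_R2 = (0.01053 - 0)²/4300 = 0.00000002578 W
  P_R3 = (0.01053 - 0)²/39 = 0.000002842 W
P_total = P_R1 + P_R2 + P_R3 = 0.002452 W

Final answer: 0.002452 W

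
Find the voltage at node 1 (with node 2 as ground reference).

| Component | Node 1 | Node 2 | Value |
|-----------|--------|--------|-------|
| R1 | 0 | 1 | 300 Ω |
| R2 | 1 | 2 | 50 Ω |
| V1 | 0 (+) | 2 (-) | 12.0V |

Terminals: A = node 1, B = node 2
Nodal analysis, taking node 2 as the 0 V reference.
Source V1 fixes V_0 = 12 V.
KCL at each unknown node (sum of currents leaving = 0; resistances in Ω):
  Node 1: (V_1 - 12)/300 + (V_1 - 0)/50 = 0
Collecting terms: 0.02333 × V_1 = 0.04  =>  V_1 = 1.714 V
The requested potential is V_1 = 1.714 V.

Final answer: V_1 = 1.714 V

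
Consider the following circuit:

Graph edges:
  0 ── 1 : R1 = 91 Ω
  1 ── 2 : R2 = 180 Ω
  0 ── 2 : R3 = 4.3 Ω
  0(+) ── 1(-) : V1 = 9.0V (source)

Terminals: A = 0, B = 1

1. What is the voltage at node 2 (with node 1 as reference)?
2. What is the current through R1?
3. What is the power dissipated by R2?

Nodal analysis, taking node 1 as the 0 V reference.
Source V1 fixes V_0 = 9 V.
KCL at each unknown node (sum of currents leaving = 0; resistances in Ω):
  Node 2: (V_2 - 0)/180 + (V_2 - 9)/4.3 = 0
Collecting terms: 0.2381 × V_2 = 2.093  =>  V_2 = 8.79 V
Part 1:
  Read off the nodal solution: V_2 = 8.79 V
Part 2:
  I_R1 = (V_0 - V_1)/R1 = (9 - 0)/91 = 0.0989 A
  Magnitude: I_R1 = 0.0989 A
Part 3:
  I_R2 = (V_1 - V_2)/R2 = (0 - 8.79)/180 = -0.04883 A
  P_R2 = I_R2² × R2 = (-0.04883)² × 180 = 0.4292 W

Final answers:
1. V_2 = 8.79 V
2. I_R1 = 0.0989 A
3. P_R2 = 0.4292 W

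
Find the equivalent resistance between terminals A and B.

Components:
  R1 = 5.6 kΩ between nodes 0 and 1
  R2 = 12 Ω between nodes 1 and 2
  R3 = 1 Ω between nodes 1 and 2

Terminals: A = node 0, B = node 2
Reduce the network between node 0 (A) and node 2 (B) by series/parallel combination:
  Rp1 = R2 ‖ R3 (parallel, both between nodes 1 and 2) = 1/(1/12 + 1/1) = 0.9231 Ω
  Rs1 = R1 + Rp1 (series, joined only at node 1) = 5600 + 0.9231 = 5601 Ω
R_eq = 5.601 kΩ

Final answer: 5.601 kΩ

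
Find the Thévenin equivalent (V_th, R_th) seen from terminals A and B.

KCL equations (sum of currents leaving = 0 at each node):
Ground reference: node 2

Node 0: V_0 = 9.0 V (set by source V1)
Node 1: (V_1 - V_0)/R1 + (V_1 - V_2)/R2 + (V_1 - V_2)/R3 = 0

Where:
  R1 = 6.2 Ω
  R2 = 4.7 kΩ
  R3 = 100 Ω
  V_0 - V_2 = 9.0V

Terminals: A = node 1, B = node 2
Step 1 — V_th is the open-circuit voltage V_A - V_B (nothing connected across the terminals).
Nodal analysis, taking node 2 as the 0 V reference.
Source V1 fixes V_0 = 9 V.
KCL at each unknown node (sum of currents leaving = 0; resistances in Ω):
  Node 1: (V_1 - 9)/6.2 + (V_1 - 0)/4700 + (V_1 - 0)/100 = 0
Collecting terms: 0.1715 × V_1 = 1.452  =>  V_1 = 8.464 V
V_th = V_1 - V_2 = 8.464 - 0 = 8.464 V
Step 2 — R_th: zero the source — replace V1 by a short circuit (node 2 merges into node 0) — and find the resistance seen between A (node 1) and B (node 0).
Reduce the network between node 1 (A) and node 0 (B) by series/parallel combination:
  Rp1 = R1 ‖ R2 ‖ R3 (parallel, all between nodes 0 and 1) = 1/(1/6.2 + 1/4700 + 1/100) = 5.831 Ω
R_th = 5.831 Ω

Final answer: V_th = 8.464 V, R_th = 5.831 Ω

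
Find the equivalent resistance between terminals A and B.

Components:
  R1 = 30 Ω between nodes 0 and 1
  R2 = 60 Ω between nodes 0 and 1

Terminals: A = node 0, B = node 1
Reduce the network between node 0 (A) and node 1 (B) by series/parallel combination:
  Rp1 = R1 ‖ R2 (parallel, both between nodes 0 and 1) = 1/(1/30 + 1/60) = 20 Ω
R_eq = 20 Ω

Final answer: 20 Ω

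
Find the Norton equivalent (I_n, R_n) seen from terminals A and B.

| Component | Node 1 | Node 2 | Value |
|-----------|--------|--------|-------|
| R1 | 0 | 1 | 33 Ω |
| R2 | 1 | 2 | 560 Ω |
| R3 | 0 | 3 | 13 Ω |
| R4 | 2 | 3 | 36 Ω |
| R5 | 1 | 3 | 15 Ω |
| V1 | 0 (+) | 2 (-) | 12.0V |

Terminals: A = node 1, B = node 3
Find the Thévenin equivalent first; then I_n = V_th/R_th and R_n = R_th.
Step 1 — V_th is the open-circuit voltage V_A - V_B (nothing connected across the terminals).
Nodal analysis, taking node 2 as the 0 V reference.
Source V1 fixes V_0 = 12 V.
KCL at each unknown node (sum of currents leaving = 0; resistances in Ω):
  Node 1: (V_1 - 12)/33 + (V_1 - 0)/560 + (V_1 - V_3)/15 = 0
  Node 3: (V_3 - 12)/13 + (V_3 - 0)/36 + (V_3 - V_1)/15 = 0
Collecting terms (coefficients in siemens):
  0.09876·V_1 - 0.06667·V_3 = 0.3636
  0.1714·V_3 - 0.06667·V_1 = 0.9231
Determinant D = (0.09876)(0.1714) - (-0.06667)(-0.06667) = 0.01248
V_1 = [(0.3636)(0.1714) - (-0.06667)(0.9231)]/D = 9.925 V
V_3 = [(0.09876)(0.9231) - (0.3636)(-0.06667)]/D = 9.248 V
V_th = V_1 - V_3 = 9.925 - 9.248 = 0.6773 V
Step 2 — R_th: zero the source — replace V1 by a short circuit (node 2 merges into node 0) — and find the resistance seen between A (node 1) and B (node 3).
Reduce the network between node 1 (A) and node 3 (B) by series/parallel combination:
  Rp1 = R1 ‖ R2 (parallel, both between nodes 0 and 1) = 1/(1/33 + 1/560) = 31.16 Ω
  Rp2 = R3 ‖ R4 (parallel, both between nodes 0 and 3) = 1/(1/13 + 1/36) = 9.551 Ω
  Rs1 = Rp1 + Rp2 (series, joined only at node 0) = 31.16 + 9.551 = 40.71 Ω
  Rp3 = R5 ‖ Rs1 (parallel, both between nodes 1 and 3) = 1/(1/15 + 1/40.71) = 10.96 Ω
R_th = 10.96 Ω
I_n = V_th/R_th = 0.6773/10.96 = 0.06179 A, and R_n = R_th = 10.96 Ω

Final answer: I_n = 0.06179 A, R_n = 10.96 Ω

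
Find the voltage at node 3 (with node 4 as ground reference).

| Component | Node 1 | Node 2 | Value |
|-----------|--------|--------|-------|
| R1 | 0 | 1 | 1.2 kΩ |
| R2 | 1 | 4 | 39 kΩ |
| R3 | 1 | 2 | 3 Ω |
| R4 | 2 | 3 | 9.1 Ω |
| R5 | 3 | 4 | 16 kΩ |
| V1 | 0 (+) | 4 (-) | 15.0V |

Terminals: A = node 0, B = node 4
Nodal analysis, taking node 4 as the 0 V reference.
Source V1 fixes V_0 = 15 V.
KCL at each unknown node (sum of currents leaving = 0; resistances in Ω):
  Node 1: (V_1 - 15)/1200 + (V_1 - 0)/39000 + (V_1 - V_2)/3 = 0
  Node 2: (V_2 - V_1)/3 + (V_2 - V_3)/9.1 = 0
  Node 3: (V_3 - V_2)/9.1 + (V_3 - 0)/16000 = 0
Collecting terms (coefficients in siemens):
  0.3342·V_1 - 0.3333·V_2 = 0.0125
  0.4432·V_2 - 0.3333·V_1 - 0.1099·V_3 = 0
  0.11·V_3 - 0.1099·V_2 = 0
Solving these 3 simultaneous equations (Gaussian elimination) gives:
  V_1 = 13.57 V, V_2 = 13.56 V, V_3 = 13.56 V
The requested potential is V_3 = 13.56 V.

Final answer: V_3 = 13.56 V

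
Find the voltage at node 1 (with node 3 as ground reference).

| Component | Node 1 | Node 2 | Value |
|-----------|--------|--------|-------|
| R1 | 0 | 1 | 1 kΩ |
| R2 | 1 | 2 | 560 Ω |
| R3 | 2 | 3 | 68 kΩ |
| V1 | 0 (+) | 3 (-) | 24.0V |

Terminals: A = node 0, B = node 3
Nodal analysis, taking node 3 as the 0 V reference.
Source V1 fixes V_0 = 24 V.
KCL at each unknown node (sum of currents leaving = 0; resistances in Ω):
  Node 1: (V_1 - 24)/1000 + (V_1 - V_2)/560 = 0
  Node 2: (V_2 - V_1)/560 + (V_2 - 0)/68000 = 0
Collecting terms (coefficients in siemens):
  0.002786·V_1 - 0.001786·V_2 = 0.024
  0.0018·V_2 - 0.001786·V_1 = 0
Determinant D = (0.002786)(0.0018) - (-0.001786)(-0.001786) = 0.000001827
V_1 = [(0.024)(0.0018) - (-0.001786)(0)]/D = 23.65 V
V_2 = [(0.002786)(0) - (0.024)(-0.001786)]/D = 23.46 V
The requested potential is V_1 = 23.65 V.

Final answer: V_1 = 23.65 V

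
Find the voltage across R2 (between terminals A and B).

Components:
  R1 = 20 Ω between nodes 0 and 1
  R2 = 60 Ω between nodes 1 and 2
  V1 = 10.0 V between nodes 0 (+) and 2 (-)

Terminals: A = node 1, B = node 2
R1 and R2 are in series across V1 (node 0 → node 1 → node 2), and the output A–B is taken across R2, so this is a voltage divider.
Series current: I = V1/(R1 + R2) = 10/(20 + 60) = 10/80 = 0.125 A
V_R2 = I × R2 = V1 × R2/(R1 + R2) = 10 × 60/80 = 7.5 V

Final answer: 7.5 V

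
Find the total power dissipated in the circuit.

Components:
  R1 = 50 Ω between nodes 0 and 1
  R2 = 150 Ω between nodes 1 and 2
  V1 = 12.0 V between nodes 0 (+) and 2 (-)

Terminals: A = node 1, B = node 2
Nodal analysis, taking node 2 as the 0 V reference.
Source V1 fixes V_0 = 12 V.
KCL at each unknown node (sum of currents leaving = 0; resistances in Ω):
  Node 1: (V_1 - 12)/50 + (V_1 - 0)/150 = 0
Collecting terms: 0.02667 × V_1 = 0.24  =>  V_1 = 9 V
Power in each resistor, P = (ΔV)²/R:
  P_R1 = (12 - 9)²/50 = 0.18 W
  P_R2 = (9 - 0)²/150 = 0.54 W
P_total = P_R1 + P_R2 = 0.72 W

Final answer: 0.72 W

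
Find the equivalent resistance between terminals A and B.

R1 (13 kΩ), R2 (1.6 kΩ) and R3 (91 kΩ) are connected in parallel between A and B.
Reduce the network between node 0 (A) and node 1 (B) by series/parallel combination:
  Rp1 = R1 ‖ R2 ‖ R3 (parallel, all between nodes 0 and 1) = 1/(1/13000 + 1/1600 + 1/91000) = 1403 Ω
R_eq = 1.403 kΩ

Final answer: 1.403 kΩ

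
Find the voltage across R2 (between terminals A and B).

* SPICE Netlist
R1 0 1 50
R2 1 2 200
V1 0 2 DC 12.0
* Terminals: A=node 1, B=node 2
R1 and R2 are in series across V1 (node 0 → node 1 → node 2), and the output A–B is taken across R2, so this is a voltage divider.
Series current: I = V1/(R1 + R2) = 12/(50 + 200) = 12/250 = 0.048 A
V_R2 = I × R2 = V1 × R2/(R1 + R2) = 12 × 200/250 = 9.6 V

Final answer: 9.6 V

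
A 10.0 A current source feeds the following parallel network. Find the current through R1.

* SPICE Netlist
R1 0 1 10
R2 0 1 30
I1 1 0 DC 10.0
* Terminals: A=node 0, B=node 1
All resistors sit directly between nodes 0 and 1, so they are in parallel and share one voltage V; the full source current 10 A splits among them.
1/R_par = 1/10 + 1/30 = 0.1333 S  =>  R_par = 7.5 Ω
V = I × R_par = 10 × 7.5 = 75 V
I_R1 = V/R1 = 75/10 = 7.5 A

Final answer: 7.5 A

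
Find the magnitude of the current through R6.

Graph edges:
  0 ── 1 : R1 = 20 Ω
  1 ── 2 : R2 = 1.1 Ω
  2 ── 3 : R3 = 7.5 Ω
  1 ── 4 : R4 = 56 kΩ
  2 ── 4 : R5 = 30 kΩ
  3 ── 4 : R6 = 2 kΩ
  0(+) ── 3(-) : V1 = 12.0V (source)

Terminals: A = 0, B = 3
Nodal analysis, taking node 3 as the 0 V reference.
Source V1 fixes V_0 = 12 V.
KCL at each unknown node (sum of currents leaving = 0; resistances in Ω):
  Node 1: (V_1 - 12)/20 + (V_1 - V_2)/1.1 + (V_1 - V_4)/56000 = 0
  Node 2: (V_2 - V_1)/1.1 + (V_2 - 0)/7.5 + (V_2 - V_4)/30000 = 0
  Node 4: (V_4 - V_1)/56000 + (V_4 - V_2)/30000 + (V_4 - 0)/2000 = 0
Collecting terms (coefficients in siemens):
  0.9591·V_1 - 0.9091·V_2 - 0.00001786·V_4 = 0.6
  1.042·V_2 - 0.9091·V_1 - 0.00003333·V_4 = 0
  0.0005512·V_4 - 0.00001786·V_1 - 0.00003333·V_2 = 0
Solving these 3 simultaneous equations (Gaussian elimination) gives:
  V_1 = 3.608 V, V_2 = 3.146 V, V_4 = 0.3071 V
I_R6 = (V_3 - V_4)/R6 = (0 - 0.3071)/2000 = -0.0001536 A
|I_R6| = 0.0001536 A

Final answer: |I_R6| = 0.0001536 A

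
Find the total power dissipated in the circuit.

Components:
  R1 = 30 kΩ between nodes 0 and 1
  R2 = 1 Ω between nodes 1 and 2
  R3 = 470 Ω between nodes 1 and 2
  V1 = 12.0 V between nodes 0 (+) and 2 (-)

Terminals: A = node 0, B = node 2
Nodal analysis, taking node 2 as the 0 V reference.
Source V1 fixes V_0 = 12 V.
KCL at each unknown node (sum of currents leaving = 0; resistances in Ω):
  Node 1: (V_1 - 12)/30000 + (V_1 - 0)/1 + (V_1 - 0)/470 = 0
Collecting terms: 1.002 × V_1 = 0.0004  =>  V_1 = 0.0003991 V
Power in each resistor, P = (ΔV)²/R:
  P_R1 = (12 - 0.0003991)²/30000 = 0.0048 W
  P_R2 = (0.0003991 - 0)²/1 = 0.0000001593 W
  P_R3 = (0.0003991 - 0)²/470 = 0.000000000339 W
P_total = P_R1 + P_R2 + P_R3 = 0.0048 W

Final answer: 0.0048 W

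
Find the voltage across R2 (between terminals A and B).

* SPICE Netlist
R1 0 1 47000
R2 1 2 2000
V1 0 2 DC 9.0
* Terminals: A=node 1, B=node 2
R1 and R2 are in series across V1 (node 0 → node 1 → node 2), and the output A–B is taken across R2, so this is a voltage divider.
Series current: I = V1/(R1 + R2) = 9/(47000 + 2000) = 9/49000 = 0.0001837 A
V_R2 = I × R2 = V1 × R2/(R1 + R2) = 9 × 2000/49000 = 0.3673 V

Final answer: 0.3673 V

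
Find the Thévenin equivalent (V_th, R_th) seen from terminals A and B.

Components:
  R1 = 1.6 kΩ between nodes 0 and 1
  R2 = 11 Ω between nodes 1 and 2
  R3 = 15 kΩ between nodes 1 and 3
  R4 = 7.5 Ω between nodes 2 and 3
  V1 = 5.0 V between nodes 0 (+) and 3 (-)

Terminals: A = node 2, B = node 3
Step 1 — V_th is the open-circuit voltage V_A - V_B (nothing connected across the terminals).
Nodal analysis, taking node 3 as the 0 V reference.
Source V1 fixes V_0 = 5 V.
KCL at each unknown node (sum of currents leaving = 0; resistances in Ω):
  Node 1: (V_1 - 5)/1600 + (V_1 - V_2)/11 + (V_1 - 0)/15000 = 0
  Node 2: (V_2 - V_1)/11 + (V_2 - 0)/7.5 = 0
Collecting terms (coefficients in siemens):
  0.0916·V_1 - 0.09091·V_2 = 0.003125
  0.2242·V_2 - 0.09091·V_1 = 0
Determinant D = (0.0916)(0.2242) - (-0.09091)(-0.09091) = 0.01228
V_1 = [(0.003125)(0.2242) - (-0.09091)(0)]/D = 0.05708 V
V_2 = [(0.0916)(0) - (0.003125)(-0.09091)]/D = 0.02314 V
V_th = V_2 - V_3 = 0.02314 - 0 = 0.02314 V
Step 2 — R_th: zero the source — replace V1 by a short circuit (node 3 merges into node 0) — and find the resistance seen between A (node 2) and B (node 0).
Reduce the network between node 2 (A) and node 0 (B) by series/parallel combination:
  Rp1 = R1 ‖ R3 (parallel, both between nodes 0 and 1) = 1/(1/1600 + 1/15000) = 1446 Ω
  Rs1 = R2 + Rp1 (series, joined only at node 1) = 11 + 1446 = 1457 Ω
  Rp2 = R4 ‖ Rs1 (parallel, both between nodes 0 and 2) = 1/(1/7.5 + 1/1457) = 7.462 Ω
R_th = 7.462 Ω

Final answer: V_th = 0.02314 V, R_th = 7.462 Ω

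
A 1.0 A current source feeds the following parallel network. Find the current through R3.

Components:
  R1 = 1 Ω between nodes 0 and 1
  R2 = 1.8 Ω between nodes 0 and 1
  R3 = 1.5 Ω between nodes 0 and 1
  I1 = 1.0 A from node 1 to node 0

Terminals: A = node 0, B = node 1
All resistors sit directly between nodes 0 and 1, so they are in parallel and share one voltage V; the full source current 1 A splits among them.
1/R_par = 1/1 + 1/1.8 + 1/1.5 = 2.222 S  =>  R_par = 0.45 Ω
V = I × R_par = 1 × 0.45 = 0.45 V
I_R3 = V/R3 = 0.45/1.5 = 0.3 A

Final answer: 0.3 A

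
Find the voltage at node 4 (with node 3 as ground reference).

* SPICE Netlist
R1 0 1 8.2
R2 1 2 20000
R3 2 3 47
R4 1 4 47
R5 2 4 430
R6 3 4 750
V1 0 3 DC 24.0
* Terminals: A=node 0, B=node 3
Nodal analysis, taking node 3 as the 0 V reference.
Source V1 fixes V_0 = 24 V.
KCL at each unknown node (sum of currents leaving = 0; resistances in Ω):
  Node 1: (V_1 - 24)/8.2 + (V_1 - V_2)/20000 + (V_1 - V_4)/47 = 0
  Node 2: (V_2 - V_1)/20000 + (V_2 - 0)/47 + (V_2 - V_4)/430 = 0
  Node 4: (V_4 - V_1)/47 + (V_4 - V_2)/430 + (V_4 - 0)/750 = 0
Collecting terms (coefficients in siemens):
  0.1433·V_1 - 0.00005·V_2 - 0.02128·V_4 = 2.927
  0.02365·V_2 - 0.00005·V_1 - 0.002326·V_4 = 0
  0.02494·V_4 - 0.02128·V_1 - 0.002326·V_2 = 0
Solving these 3 simultaneous equations (Gaussian elimination) gives:
  V_1 = 23.42 V, V_2 = 2.033 V, V_4 = 20.18 V
The requested potential is V_4 = 20.18 V.

Final answer: V_4 = 20.18 V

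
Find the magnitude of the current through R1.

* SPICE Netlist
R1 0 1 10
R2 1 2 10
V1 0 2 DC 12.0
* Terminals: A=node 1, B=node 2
Nodal analysis, taking node 2 as the 0 V reference.
Source V1 fixes V_0 = 12 V.
KCL at each unknown node (sum of currents leaving = 0; resistances in Ω):
  Node 1: (V_1 - 12)/10 + (V_1 - 0)/10 = 0
Collecting terms: 0.2 × V_1 = 1.2  =>  V_1 = 6 V
I_R1 = (V_0 - V_1)/R1 = (12 - 6)/10 = 0.6 A
|I_R1| = 0.6 A

Final answer: |I_R1| = 0.6 A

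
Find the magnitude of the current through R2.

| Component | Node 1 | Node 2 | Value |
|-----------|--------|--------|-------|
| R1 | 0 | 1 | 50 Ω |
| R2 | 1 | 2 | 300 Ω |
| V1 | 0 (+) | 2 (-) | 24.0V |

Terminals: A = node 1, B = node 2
Nodal analysis, taking node 2 as the 0 V reference.
Source V1 fixes V_0 = 24 V.
KCL at each unknown node (sum of currents leaving = 0; resistances in Ω):
  Node 1: (V_1 - 24)/50 + (V_1 - 0)/300 = 0
Collecting terms: 0.02333 × V_1 = 0.48  =>  V_1 = 20.57 V
I_R2 = (V_1 - V_2)/R2 = (20.57 - 0)/300 = 0.06857 A
|I_R2| = 0.06857 A

Final answer: |I_R2| = 0.06857 A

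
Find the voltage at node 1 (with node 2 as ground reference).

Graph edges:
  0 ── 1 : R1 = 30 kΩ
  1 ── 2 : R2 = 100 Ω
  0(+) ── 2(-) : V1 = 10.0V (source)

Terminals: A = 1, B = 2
Nodal analysis, taking node 2 as the 0 V reference.
Source V1 fixes V_0 = 10 V.
KCL at each unknown node (sum of currents leaving = 0; resistances in Ω):
  Node 1: (V_1 - 10)/30000 + (V_1 - 0)/100 = 0
Collecting terms: 0.01003 × V_1 = 0.0003333  =>  V_1 = 0.03322 V
The requested potential is V_1 = 0.03322 V.

Final answer: V_1 = 0.03322 V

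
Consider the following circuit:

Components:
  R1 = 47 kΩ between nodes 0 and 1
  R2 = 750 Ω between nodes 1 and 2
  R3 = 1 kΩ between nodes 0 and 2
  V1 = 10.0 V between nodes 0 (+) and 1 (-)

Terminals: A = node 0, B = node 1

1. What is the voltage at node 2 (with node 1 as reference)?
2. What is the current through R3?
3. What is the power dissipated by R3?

Nodal analysis, taking node 1 as the 0 V reference.
Source V1 fixes V_0 = 10 V.
KCL at each unknown node (sum of currents leaving = 0; resistances in Ω):
  Node 2: (V_2 - 0)/750 + (V_2 - 10)/1000 = 0
Collecting terms: 0.002333 × V_2 = 0.01  =>  V_2 = 4.286 V
Part 1:
  Read off the nodal solution: V_2 = 4.286 V
Part 2:
  I_R3 = (V_0 - V_2)/R3 = (10 - 4.286)/1000 = 0.005714 A
  Magnitude: I_R3 = 0.005714 A
Part 3:
  I_R3 = (V_0 - V_2)/R3 = (10 - 4.286)/1000 = 0.005714 A
  P_R3 = I_R3² × R3 = (0.005714)² × 1000 = 0.03265 W

Final answers:
1. V_2 = 4.286 V
2. I_R3 = 0.005714 A
3. P_R3 = 0.03265 W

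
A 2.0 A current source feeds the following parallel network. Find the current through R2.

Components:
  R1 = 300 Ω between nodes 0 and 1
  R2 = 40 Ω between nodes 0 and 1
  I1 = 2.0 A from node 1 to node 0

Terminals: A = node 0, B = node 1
All resistors sit directly between nodes 0 and 1, so they are in parallel and share one voltage V; the full source current 2 A splits among them.
1/R_par = 1/300 + 1/40 = 0.02833 S  =>  R_par = 35.29 Ω
V = I × R_par = 2 × 35.29 = 70.59 V
I_R2 = V/R2 = 70.59/40 = 1.765 A

Final answer: 1.765 A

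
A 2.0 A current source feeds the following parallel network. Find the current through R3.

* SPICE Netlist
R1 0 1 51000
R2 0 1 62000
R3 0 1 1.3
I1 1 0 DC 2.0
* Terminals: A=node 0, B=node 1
All resistors sit directly between nodes 0 and 1, so they are in parallel and share one voltage V; the full source current 2 A splits among them.
1/R_par = 1/51000 + 1/62000 + 1/1.3 = 0.7693 S  =>  R_par = 1.3 Ω
V = I × R_par = 2 × 1.3 = 2.6 V
I_R3 = V/R3 = 2.6/1.3 = 2 A

Final answer: 2 A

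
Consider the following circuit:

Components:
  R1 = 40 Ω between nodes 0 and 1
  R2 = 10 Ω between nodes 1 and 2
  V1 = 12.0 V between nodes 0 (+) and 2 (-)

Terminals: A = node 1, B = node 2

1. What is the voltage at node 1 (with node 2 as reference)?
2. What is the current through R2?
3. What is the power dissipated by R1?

Nodal analysis, taking node 2 as the 0 V reference.
Source V1 fixes V_0 = 12 V.
KCL at each unknown node (sum of currents leaving = 0; resistances in Ω):
  Node 1: (V_1 - 12)/40 + (V_1 - 0)/10 = 0
Collecting terms: 0.125 × V_1 = 0.3  =>  V_1 = 2.4 V
Part 1:
  Read off the nodal solution: V_1 = 2.4 V
Part 2:
  I_R2 = (V_1 - V_2)/R2 = (2.4 - 0)/10 = 0.24 A
  Magnitude: I_R2 = 0.24 A
Part 3:
  I_R1 = (V_0 - V_1)/R1 = (12 - 2.4)/40 = 0.24 A
  P_R1 = I_R1² × R1 = (0.24)² × 40 = 2.304 W

Final answers:
1. V_1 = 2.4 V
2. I_R2 = 0.24 A
3. P_R1 = 2.304 W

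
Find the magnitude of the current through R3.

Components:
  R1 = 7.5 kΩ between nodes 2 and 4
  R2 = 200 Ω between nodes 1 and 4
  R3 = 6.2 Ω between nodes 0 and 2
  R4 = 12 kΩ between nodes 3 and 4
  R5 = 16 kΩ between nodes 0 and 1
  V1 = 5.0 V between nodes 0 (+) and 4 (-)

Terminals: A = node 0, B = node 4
Nodal analysis, taking node 4 as the 0 V reference.
Source V1 fixes V_0 = 5 V.
KCL at each unknown node (sum of currents leaving = 0; resistances in Ω):
  Node 1: (V_1 - 0)/200 + (V_1 - 5)/16000 = 0
  Node 2: (V_2 - 0)/7500 + (V_2 - 5)/6.2 = 0
  Node 3: (V_3 - 0)/12000 = 0
Collecting terms (coefficients in siemens):
  0.005063·V_1 = 0.0003125
  0.1614·V_2 = 0.8065
  0.00008333·V_3 = 0
Solving these 3 simultaneous equations (Gaussian elimination) gives:
  V_1 = 0.06173 V, V_2 = 4.996 V, V_3 = 0 V
I_R3 = (V_0 - V_2)/R3 = (5 - 4.996)/6.2 = 0.0006661 A
|I_R3| = 0.0006661 A

Final answer: |I_R3| = 0.0006661 A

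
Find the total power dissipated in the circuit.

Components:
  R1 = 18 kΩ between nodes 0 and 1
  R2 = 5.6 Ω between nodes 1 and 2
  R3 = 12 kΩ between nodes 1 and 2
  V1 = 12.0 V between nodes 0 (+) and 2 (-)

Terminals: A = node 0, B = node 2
Nodal analysis, taking node 2 as the 0 V reference.
Source V1 fixes V_0 = 12 V.
KCL at each unknown node (sum of currents leaving = 0; resistances in Ω):
  Node 1: (V_1 - 12)/18000 + (V_1 - 0)/5.6 + (V_1 - 0)/12000 = 0
Collecting terms: 0.1787 × V_1 = 0.0006667  =>  V_1 = 0.00373 V
Power in each resistor, P = (ΔV)²/R:
  P_R1 = (12 - 0.00373)²/18000 = 0.007995 W
  P_R2 = (0.00373 - 0)²/5.6 = 0.000002485 W
  P_R3 = (0.00373 - 0)²/12000 = 0.00000000116 W
P_total = P_R1 + P_R2 + P_R3 = 0.007998 W

Final answer: 0.007998 W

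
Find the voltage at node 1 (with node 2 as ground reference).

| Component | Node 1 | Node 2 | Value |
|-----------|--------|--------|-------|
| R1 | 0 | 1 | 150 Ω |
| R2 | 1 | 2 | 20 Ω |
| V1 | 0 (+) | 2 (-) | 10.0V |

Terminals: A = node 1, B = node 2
Nodal analysis, taking node 2 as the 0 V reference.
Source V1 fixes V_0 = 10 V.
KCL at each unknown node (sum of currents leaving = 0; resistances in Ω):
  Node 1: (V_1 - 10)/150 + (V_1 - 0)/20 = 0
Collecting terms: 0.05667 × V_1 = 0.06667  =>  V_1 = 1.176 V
The requested potential is V_1 = 1.176 V.

Final answer: V_1 = 1.176 V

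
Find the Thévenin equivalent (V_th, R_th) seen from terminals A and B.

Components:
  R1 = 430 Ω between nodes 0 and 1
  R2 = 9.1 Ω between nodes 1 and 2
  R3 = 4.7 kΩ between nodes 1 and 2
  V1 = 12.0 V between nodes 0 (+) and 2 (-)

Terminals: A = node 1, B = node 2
Step 1 — V_th is the open-circuit voltage V_A - V_B (nothing connected across the terminals).
Nodal analysis, taking node 2 as the 0 V reference.
Source V1 fixes V_0 = 12 V.
KCL at each unknown node (sum of currents leaving = 0; resistances in Ω):
  Node 1: (V_1 - 12)/430 + (V_1 - 0)/9.1 + (V_1 - 0)/4700 = 0
Collecting terms: 0.1124 × V_1 = 0.02791  =>  V_1 = 0.2482 V
V_th = V_1 - V_2 = 0.2482 - 0 = 0.2482 V
Step 2 — R_th: zero the source — replace V1 by a short circuit (node 2 merges into node 0) — and find the resistance seen between A (node 1) and B (node 0).
Reduce the network between node 1 (A) and node 0 (B) by series/parallel combination:
  Rp1 = R1 ‖ R2 ‖ R3 (parallel, all between nodes 0 and 1) = 1/(1/430 + 1/9.1 + 1/4700) = 8.895 Ω
R_th = 8.895 Ω

Final answer: V_th = 0.2482 V, R_th = 8.895 Ω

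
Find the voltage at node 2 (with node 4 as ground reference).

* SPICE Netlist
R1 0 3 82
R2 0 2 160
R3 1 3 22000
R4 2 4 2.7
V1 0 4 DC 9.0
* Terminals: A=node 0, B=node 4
Nodal analysis, taking node 4 as the 0 V reference.
Source V1 fixes V_0 = 9 V.
KCL at each unknown node (sum of currents leaving = 0; resistances in Ω):
  Node 1: (V_1 - V_3)/22000 = 0
  Node 2: (V_2 - 9)/160 + (V_2 - 0)/2.7 = 0
  Node 3: (V_3 - 9)/82 + (V_3 - V_1)/22000 = 0
Collecting terms (coefficients in siemens):
  0.00004545·V_1 - 0.00004545·V_3 = 0
  0.3766·V_2 = 0.05625
  0.01224·V_3 - 0.00004545·V_1 = 0.1098
Solving these 3 simultaneous equations (Gaussian elimination) gives:
  V_1 = 9 V, V_2 = 0.1494 V, V_3 = 9 V
The requested potential is V_2 = 0.1494 V.

Final answer: V_2 = 0.1494 V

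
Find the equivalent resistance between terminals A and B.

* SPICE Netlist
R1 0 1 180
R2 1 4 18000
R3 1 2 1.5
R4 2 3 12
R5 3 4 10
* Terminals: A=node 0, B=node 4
Reduce the network between node 0 (A) and node 4 (B) by series/parallel combination:
  Rs1 = R3 + R4 (series, joined only at node 2) = 1.5 + 12 = 13.5 Ω
  Rs2 = R5 + Rs1 (series, joined only at node 3) = 10 + 13.5 = 23.5 Ω
  Rp1 = R2 ‖ Rs2 (parallel, both between nodes 1 and 4) = 1/(1/18000 + 1/23.5) = 23.47 Ω
  Rs3 = R1 + Rp1 (series, joined only at node 1) = 180 + 23.47 = 203.5 Ω
R_eq = 203.5 Ω

Final answer: 203.5 Ω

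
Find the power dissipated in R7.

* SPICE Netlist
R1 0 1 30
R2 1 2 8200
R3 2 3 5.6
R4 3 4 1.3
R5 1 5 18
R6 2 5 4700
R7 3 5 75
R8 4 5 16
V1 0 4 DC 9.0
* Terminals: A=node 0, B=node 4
Nodal analysis, taking node 4 as the 0 V reference.
Source V1 fixes V_0 = 9 V.
KCL at each unknown node (sum of currents leaving = 0; resistances in Ω):
  Node 1: (V_1 - 9)/30 + (V_1 - V_2)/8200 + (V_1 - V_5)/18 = 0
  Node 2: (V_2 - V_1)/8200 + (V_2 - V_3)/5.6 + (V_2 - V_5)/4700 = 0
  Node 3: (V_3 - V_2)/5.6 + (V_3 - 0)/1.3 + (V_3 - V_5)/75 = 0
  Node 5: (V_5 - V_1)/18 + (V_5 - V_2)/4700 + (V_5 - V_3)/75 + (V_5 - 0)/16 = 0
Collecting terms (coefficients in siemens):
  0.08901·V_1 - 0.000122·V_2 - 0.05556·V_5 = 0.3
  0.1789·V_2 - 0.000122·V_1 - 0.1786·V_3 - 0.0002128·V_5 = 0
  0.9611·V_3 - 0.1786·V_2 - 0.01333·V_5 = 0
  0.1316·V_5 - 0.05556·V_1 - 0.0002128·V_2 - 0.01333·V_3 = 0
Solving these 4 simultaneous equations (Gaussian elimination) gives:
  V_1 = 4.579 V, V_2 = 0.03958 V, V_3 = 0.03422 V, V_5 = 1.937 V
I_R7 = (V_3 - V_5)/R7 = (0.03422 - 1.937)/75 = -0.02537 A
P_R7 = I_R7² × R7 = (-0.02537)² × 75 = 0.04826 W

Final answer: 0.04826 W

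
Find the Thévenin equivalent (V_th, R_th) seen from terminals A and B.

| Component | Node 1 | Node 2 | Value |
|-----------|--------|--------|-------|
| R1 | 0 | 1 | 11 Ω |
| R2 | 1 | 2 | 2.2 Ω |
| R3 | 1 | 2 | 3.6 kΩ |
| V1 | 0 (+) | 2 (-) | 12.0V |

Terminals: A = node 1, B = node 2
Step 1 — V_th is the open-circuit voltage V_A - V_B (nothing connected across the terminals).
Nodal analysis, taking node 2 as the 0 V reference.
Source V1 fixes V_0 = 12 V.
KCL at each unknown node (sum of currents leaving = 0; resistances in Ω):
  Node 1: (V_1 - 12)/11 + (V_1 - 0)/2.2 + (V_1 - 0)/3600 = 0
Collecting terms: 0.5457 × V_1 = 1.091  =>  V_1 = 1.999 V
V_th = V_1 - V_2 = 1.999 - 0 = 1.999 V
Step 2 — R_th: zero the source — replace V1 by a short circuit (node 2 merges into node 0) — and find the resistance seen between A (node 1) and B (node 0).
Reduce the network between node 1 (A) and node 0 (B) by series/parallel combination:
  Rp1 = R1 ‖ R2 ‖ R3 (parallel, all between nodes 0 and 1) = 1/(1/11 + 1/2.2 + 1/3600) = 1.832 Ω
R_th = 1.832 Ω

Final answer: V_th = 1.999 V, R_th = 1.832 Ω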